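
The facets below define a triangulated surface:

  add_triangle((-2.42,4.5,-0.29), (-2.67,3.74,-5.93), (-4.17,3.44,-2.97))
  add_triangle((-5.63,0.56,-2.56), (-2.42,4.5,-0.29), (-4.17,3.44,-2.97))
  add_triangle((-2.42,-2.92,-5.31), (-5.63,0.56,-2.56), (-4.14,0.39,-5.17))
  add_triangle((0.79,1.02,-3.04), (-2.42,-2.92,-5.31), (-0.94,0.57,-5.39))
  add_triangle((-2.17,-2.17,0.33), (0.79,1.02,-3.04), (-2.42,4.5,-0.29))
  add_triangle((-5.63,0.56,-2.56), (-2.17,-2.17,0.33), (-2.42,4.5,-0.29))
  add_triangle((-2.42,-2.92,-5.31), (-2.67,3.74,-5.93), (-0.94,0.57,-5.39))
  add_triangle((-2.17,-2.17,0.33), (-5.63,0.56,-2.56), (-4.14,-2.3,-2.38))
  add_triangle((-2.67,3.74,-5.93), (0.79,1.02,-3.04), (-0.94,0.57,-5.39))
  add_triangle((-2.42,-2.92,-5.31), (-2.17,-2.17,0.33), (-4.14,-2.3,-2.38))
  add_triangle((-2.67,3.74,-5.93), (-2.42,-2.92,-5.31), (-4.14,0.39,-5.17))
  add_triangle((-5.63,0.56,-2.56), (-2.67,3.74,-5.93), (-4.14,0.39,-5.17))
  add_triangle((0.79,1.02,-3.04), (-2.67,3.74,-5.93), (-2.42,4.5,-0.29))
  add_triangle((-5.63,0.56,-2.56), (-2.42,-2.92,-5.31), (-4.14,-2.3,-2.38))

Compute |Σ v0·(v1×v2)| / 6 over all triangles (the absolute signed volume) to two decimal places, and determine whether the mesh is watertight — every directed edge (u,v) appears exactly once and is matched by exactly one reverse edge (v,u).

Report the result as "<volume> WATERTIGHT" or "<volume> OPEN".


88.99 OPEN

Per-triangle v0·(v1×v2)/6:
  t1: +8.5413
  t2: +6.5923
  t3: +9.6640
  t4: +3.1915
  t5: -7.2529
  t6: +7.0767
  t7: +9.2939
  t8: +4.4643
  t9: +4.7182
  t10: +4.3228
  t11: +11.1453
  t12: +10.8143
  t13: +7.1806
  t14: +9.2361
Σ = +88.9882 → |volume| = 88.99

Directed edges: 42 total; 6 unmatched, e.g. (-2.67,3.74,-5.93)→(-4.17,3.44,-2.97) → open.


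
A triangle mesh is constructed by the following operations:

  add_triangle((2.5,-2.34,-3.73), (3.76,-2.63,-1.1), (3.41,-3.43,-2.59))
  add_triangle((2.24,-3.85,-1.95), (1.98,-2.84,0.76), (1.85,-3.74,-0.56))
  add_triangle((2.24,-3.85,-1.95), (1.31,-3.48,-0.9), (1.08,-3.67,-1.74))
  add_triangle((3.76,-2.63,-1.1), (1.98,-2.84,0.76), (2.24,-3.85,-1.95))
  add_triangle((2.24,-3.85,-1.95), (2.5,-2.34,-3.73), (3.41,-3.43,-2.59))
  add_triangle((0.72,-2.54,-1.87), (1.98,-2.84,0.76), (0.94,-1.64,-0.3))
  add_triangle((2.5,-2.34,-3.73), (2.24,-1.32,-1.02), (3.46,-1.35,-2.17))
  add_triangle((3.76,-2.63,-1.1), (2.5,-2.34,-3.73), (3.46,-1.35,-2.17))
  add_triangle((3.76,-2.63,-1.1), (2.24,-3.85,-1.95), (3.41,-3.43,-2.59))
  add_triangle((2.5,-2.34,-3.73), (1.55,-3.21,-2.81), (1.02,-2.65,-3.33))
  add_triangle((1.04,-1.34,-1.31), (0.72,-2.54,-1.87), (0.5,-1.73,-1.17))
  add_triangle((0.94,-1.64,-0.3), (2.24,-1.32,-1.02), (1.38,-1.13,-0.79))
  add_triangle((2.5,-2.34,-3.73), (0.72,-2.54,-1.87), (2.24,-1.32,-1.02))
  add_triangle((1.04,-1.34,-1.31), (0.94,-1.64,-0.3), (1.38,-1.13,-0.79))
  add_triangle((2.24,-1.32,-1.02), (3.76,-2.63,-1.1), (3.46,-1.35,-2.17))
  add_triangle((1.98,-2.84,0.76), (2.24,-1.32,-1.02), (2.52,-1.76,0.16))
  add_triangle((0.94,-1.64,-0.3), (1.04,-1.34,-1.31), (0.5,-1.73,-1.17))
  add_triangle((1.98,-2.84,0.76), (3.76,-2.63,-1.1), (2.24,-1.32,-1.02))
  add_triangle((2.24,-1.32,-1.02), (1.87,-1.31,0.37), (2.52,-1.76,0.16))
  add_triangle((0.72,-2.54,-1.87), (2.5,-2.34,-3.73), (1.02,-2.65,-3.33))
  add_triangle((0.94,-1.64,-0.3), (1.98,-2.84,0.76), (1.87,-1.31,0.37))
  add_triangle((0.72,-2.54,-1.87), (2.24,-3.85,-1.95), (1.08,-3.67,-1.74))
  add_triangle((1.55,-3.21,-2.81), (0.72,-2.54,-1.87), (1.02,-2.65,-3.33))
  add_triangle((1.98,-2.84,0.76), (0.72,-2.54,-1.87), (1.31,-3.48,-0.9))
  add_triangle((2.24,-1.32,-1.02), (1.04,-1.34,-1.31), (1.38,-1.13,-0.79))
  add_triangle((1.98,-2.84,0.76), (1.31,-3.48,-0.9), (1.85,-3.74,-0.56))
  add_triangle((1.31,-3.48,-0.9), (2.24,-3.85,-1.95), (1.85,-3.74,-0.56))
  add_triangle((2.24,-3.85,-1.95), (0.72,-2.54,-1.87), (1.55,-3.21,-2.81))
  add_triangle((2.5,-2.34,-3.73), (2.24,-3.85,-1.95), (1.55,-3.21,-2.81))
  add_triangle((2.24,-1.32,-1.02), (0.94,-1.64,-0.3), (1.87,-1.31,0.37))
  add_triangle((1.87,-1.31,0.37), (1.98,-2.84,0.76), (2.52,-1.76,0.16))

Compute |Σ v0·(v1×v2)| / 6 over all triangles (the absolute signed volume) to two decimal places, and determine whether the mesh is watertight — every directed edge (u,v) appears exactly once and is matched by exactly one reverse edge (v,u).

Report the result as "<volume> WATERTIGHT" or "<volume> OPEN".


10.95 OPEN

Per-triangle v0·(v1×v2)/6:
  t1: +1.3733
  t2: +0.7404
  t3: +0.5296
  t4: +3.0967
  t5: +1.6866
  t6: -0.1221
  t7: -0.8589
  t8: +2.4400
  t9: +1.4307
  t10: +0.9740
  t11: -0.0303
  t12: -0.0807
  t13: -1.5480
  t14: -0.1698
  t15: -0.0655
  t16: +0.6462
  t17: -0.2065
  t18: -0.1254
  t19: +0.0239
  t20: -0.8438
  t21: -0.3327
  t22: +0.4529
  t23: +0.3228
  t24: -0.4362
  t25: -0.0551
  t26: +0.1681
  t27: +0.4315
  t28: +0.4569
  t29: +1.3838
  t30: -0.4853
  t31: +0.1527
Σ = +10.9497 → |volume| = 10.95

Directed edges: 93 total; 9 unmatched, e.g. (1.31,-3.48,-0.9)→(1.08,-3.67,-1.74) → open.


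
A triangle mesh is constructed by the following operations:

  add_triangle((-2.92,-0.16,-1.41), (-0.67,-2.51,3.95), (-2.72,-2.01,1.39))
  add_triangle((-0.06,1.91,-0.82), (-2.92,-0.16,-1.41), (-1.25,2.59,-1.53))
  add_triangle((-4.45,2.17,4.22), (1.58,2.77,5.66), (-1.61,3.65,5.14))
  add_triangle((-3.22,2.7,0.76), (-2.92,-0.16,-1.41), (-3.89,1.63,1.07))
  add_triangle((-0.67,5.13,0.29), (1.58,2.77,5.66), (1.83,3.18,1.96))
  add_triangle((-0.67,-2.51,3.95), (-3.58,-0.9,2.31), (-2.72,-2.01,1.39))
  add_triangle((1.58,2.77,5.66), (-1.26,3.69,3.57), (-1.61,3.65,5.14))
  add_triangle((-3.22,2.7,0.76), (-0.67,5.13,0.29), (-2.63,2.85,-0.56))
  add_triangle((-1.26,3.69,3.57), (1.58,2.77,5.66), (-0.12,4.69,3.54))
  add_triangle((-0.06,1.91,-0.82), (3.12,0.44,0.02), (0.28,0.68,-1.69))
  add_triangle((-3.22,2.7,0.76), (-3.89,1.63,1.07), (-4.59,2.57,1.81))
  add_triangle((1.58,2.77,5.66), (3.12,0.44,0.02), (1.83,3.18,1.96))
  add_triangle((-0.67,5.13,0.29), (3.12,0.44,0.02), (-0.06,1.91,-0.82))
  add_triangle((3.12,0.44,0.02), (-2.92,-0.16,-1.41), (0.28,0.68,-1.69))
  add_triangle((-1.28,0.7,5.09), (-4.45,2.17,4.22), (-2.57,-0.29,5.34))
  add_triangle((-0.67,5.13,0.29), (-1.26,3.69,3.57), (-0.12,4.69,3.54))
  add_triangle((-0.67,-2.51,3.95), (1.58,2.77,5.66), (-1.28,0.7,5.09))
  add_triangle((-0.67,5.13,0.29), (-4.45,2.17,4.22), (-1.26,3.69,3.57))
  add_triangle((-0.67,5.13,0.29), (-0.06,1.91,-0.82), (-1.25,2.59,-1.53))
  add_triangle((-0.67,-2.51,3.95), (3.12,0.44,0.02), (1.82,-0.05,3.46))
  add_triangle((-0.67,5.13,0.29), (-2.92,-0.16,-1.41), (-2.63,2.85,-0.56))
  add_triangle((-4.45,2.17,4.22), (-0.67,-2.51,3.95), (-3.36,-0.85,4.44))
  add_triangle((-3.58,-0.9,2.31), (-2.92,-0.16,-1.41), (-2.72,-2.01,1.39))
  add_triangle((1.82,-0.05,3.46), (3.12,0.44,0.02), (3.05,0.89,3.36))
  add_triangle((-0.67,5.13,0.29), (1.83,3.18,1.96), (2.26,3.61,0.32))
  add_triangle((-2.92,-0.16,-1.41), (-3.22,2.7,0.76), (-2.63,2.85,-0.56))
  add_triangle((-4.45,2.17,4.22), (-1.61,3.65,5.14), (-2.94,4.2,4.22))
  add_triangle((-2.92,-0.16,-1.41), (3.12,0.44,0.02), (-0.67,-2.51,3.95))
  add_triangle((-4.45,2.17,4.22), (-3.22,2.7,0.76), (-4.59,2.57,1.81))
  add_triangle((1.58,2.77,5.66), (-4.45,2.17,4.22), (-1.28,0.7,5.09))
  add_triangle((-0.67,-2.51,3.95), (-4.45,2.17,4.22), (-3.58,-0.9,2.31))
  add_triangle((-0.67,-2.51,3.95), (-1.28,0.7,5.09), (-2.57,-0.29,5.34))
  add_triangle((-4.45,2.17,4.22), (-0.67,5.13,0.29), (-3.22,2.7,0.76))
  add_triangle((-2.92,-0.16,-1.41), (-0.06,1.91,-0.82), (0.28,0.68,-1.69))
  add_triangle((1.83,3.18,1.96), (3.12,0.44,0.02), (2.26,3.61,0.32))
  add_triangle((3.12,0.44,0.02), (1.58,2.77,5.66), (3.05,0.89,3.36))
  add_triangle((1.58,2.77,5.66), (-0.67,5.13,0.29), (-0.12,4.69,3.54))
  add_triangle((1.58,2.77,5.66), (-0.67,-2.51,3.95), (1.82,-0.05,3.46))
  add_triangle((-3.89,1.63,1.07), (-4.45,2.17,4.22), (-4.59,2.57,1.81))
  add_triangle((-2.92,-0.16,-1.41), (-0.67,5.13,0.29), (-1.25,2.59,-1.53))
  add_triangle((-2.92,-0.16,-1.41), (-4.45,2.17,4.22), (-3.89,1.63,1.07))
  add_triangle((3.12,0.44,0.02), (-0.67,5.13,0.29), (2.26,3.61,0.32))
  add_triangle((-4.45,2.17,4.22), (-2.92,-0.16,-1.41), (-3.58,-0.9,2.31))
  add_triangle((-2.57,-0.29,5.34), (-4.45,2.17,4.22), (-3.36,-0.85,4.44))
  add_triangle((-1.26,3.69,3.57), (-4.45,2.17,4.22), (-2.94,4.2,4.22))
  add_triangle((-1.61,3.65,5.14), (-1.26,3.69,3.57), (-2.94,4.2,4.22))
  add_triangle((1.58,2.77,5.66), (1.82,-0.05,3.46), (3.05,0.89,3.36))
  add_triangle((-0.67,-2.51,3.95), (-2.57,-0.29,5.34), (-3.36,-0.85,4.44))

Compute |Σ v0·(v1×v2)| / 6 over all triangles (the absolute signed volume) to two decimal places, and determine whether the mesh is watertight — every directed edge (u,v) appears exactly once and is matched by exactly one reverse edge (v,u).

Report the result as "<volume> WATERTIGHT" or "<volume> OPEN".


155.23 WATERTIGHT

Per-triangle v0·(v1×v2)/6:
  t1: -0.6164
  t2: +0.1608
  t3: +5.7223
  t4: +2.0509
  t5: +7.6096
  t6: +3.2936
  t7: +3.1654
  t8: +2.9403
  t9: +4.2646
  t10: +1.4147
  t11: +0.5321
  t12: +6.0039
  t13: +2.5203
  t14: +0.2419
  t15: +4.5998
  t16: +3.5942
  t17: +8.3254
  t18: +9.2490
  t19: +0.9949
  t20: +3.7008
  t21: +0.8912
  t22: -3.4800
  t23: +2.7317
  t24: +1.3573
  t25: +3.9350
  t26: +2.3792
  t27: +4.3706
  t28: +1.2298
  t29: +1.5664
  t30: +9.7757
  t31: +8.7868
  t32: +3.4594
  t33: +7.8813
  t34: +1.4436
  t35: +2.8702
  t36: +3.0735
  t37: +3.1194
  t38: +6.4952
  t39: +1.1477
  t40: +3.1232
  t41: +2.2492
  t42: +0.3263
  t43: +6.9259
  t44: +3.9226
  t45: -1.6067
  t46: +1.4548
  t47: +2.8655
  t48: +3.1660
Σ = +155.2292 → |volume| = 155.23

Directed edges: 144 total, each appears once with its reverse present → watertight.


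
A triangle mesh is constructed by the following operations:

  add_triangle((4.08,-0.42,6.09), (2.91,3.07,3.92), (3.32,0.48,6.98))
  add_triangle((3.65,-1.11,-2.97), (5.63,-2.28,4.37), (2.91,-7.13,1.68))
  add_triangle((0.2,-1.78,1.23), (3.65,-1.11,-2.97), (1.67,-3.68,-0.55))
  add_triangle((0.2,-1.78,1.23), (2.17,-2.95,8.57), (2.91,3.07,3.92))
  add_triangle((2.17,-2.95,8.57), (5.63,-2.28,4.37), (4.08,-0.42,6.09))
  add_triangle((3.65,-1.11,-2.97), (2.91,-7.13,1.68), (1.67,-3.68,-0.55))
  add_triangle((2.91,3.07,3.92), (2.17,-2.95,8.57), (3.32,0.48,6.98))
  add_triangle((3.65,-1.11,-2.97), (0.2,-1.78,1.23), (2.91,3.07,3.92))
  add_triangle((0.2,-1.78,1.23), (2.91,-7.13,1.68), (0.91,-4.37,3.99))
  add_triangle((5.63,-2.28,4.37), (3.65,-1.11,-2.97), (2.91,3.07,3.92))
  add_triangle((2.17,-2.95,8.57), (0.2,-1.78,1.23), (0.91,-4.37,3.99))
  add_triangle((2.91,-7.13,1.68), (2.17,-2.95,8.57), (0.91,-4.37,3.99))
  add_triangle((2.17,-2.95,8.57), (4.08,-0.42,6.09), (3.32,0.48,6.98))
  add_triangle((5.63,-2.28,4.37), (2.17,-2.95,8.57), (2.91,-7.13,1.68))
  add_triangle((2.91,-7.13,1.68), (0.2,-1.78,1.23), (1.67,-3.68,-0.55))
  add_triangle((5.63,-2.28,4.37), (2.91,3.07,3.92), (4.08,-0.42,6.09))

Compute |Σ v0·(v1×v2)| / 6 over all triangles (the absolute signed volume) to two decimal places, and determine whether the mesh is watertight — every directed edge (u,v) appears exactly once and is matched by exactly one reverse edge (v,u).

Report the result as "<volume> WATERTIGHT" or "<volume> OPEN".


136.33 WATERTIGHT

Per-triangle v0·(v1×v2)/6:
  t1: +4.8752
  t2: +32.6076
  t3: -1.8416
  t4: -3.0119
  t5: +13.6429
  t6: +4.7383
  t7: +1.9057
  t8: -9.9269
  t9: +1.0106
  t10: +23.7079
  t11: +0.2826
  t12: +11.5729
  t13: +6.7324
  t14: +39.5778
  t15: +0.7247
  t16: +9.7320
Σ = +136.3303 → |volume| = 136.33

Directed edges: 48 total, each appears once with its reverse present → watertight.


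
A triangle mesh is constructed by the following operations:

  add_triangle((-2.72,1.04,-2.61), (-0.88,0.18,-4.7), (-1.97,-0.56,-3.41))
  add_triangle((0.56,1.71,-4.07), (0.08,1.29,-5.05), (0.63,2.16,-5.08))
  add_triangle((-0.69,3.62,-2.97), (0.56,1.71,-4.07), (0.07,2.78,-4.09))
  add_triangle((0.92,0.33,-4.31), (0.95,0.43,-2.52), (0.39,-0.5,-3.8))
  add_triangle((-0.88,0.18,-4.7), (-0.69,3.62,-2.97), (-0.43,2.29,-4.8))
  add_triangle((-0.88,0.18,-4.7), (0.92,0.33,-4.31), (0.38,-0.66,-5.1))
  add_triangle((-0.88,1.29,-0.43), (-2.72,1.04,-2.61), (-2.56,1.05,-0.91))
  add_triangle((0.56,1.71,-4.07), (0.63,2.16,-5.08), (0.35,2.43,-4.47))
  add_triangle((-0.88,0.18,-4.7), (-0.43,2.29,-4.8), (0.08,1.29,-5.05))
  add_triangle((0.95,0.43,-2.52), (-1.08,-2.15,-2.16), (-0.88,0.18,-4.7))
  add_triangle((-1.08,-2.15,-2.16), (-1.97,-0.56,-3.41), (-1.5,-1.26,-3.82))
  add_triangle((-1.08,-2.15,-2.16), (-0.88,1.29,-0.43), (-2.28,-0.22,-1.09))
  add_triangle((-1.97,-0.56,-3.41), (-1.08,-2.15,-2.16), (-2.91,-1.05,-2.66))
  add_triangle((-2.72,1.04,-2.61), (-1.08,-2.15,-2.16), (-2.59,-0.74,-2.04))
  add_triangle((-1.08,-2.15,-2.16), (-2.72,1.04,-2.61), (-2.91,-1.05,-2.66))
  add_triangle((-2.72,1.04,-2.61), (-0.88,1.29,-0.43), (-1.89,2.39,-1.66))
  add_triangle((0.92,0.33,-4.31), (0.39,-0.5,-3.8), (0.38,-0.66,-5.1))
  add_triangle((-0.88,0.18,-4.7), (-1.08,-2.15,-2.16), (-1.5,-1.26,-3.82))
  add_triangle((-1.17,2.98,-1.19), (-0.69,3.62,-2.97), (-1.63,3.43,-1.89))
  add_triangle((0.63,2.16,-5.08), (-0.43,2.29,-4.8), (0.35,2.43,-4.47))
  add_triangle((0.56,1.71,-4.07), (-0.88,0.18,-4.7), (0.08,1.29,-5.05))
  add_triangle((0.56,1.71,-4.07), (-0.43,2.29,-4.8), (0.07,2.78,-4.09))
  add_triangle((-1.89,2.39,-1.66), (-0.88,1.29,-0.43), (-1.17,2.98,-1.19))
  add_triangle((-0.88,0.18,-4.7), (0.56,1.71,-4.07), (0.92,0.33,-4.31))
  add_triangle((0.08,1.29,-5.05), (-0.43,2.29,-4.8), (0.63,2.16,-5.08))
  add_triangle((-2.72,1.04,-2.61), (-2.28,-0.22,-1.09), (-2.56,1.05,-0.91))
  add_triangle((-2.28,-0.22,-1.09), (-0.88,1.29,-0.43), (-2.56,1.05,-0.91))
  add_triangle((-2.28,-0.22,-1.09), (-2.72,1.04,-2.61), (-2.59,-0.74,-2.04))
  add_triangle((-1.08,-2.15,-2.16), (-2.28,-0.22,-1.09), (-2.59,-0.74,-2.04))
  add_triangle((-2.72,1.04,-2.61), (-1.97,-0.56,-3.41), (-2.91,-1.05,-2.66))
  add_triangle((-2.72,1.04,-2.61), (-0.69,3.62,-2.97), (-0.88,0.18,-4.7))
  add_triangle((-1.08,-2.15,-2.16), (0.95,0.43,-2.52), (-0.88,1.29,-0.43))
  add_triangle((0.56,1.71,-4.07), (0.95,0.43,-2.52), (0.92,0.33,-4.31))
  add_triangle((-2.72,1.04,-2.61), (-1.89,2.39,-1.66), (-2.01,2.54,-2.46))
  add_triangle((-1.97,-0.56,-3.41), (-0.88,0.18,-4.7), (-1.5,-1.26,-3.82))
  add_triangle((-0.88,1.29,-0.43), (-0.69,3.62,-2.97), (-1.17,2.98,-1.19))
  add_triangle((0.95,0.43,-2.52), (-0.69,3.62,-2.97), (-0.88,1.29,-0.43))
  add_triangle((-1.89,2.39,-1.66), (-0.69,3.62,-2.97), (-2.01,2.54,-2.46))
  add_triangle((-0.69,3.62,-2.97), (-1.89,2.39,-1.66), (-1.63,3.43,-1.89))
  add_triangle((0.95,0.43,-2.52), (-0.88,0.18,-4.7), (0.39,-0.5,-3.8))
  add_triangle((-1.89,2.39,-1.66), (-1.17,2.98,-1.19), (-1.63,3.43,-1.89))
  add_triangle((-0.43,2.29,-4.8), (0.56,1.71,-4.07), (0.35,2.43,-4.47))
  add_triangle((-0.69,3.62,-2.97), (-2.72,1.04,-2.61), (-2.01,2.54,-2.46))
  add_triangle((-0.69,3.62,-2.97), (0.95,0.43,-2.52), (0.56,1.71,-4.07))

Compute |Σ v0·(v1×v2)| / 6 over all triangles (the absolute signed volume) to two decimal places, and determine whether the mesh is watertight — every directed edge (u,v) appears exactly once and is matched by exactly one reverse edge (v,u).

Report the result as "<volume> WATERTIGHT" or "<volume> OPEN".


26.25 OPEN

Per-triangle v0·(v1×v2)/6:
  t1: +2.1876
  t2: +0.0496
  t3: +0.0017
  t4: +0.1624
  t5: +1.5083
  t6: +1.3295
  t7: +0.6551
  t8: +0.0212
  t9: +1.2893
  t10: +2.3103
  t11: +0.6609
  t12: -0.8660
  t13: +1.4597
  t14: +1.3987
  t15: -1.2554
  t16: +0.2469
  t17: +0.0848
  t18: +0.6283
  t19: +0.4035
  t20: +0.4164
  t21: -0.1128
  t22: +0.6939
  t23: +0.1711
  t24: +1.9316
  t25: +0.8593
  t26: +0.8008
  t27: -0.1686
  t28: +0.6407
  t29: +0.3172
  t30: +1.5687
  t31: +6.0299
  t32: -2.0703
  t33: +0.4665
  t34: +0.5249
  t35: +1.0423
  t36: -0.2519
  t37: -0.4379
  t38: +0.6024
  t39: +0.6226
  t40: -1.0067
  t41: +0.1466
  t42: -0.3591
  t43: +1.0451
  t44: +0.5021
Σ = +26.2514 → |volume| = 26.25

Directed edges: 132 total; 6 unmatched, e.g. (0.07,2.78,-4.09)→(-0.69,3.62,-2.97) → open.


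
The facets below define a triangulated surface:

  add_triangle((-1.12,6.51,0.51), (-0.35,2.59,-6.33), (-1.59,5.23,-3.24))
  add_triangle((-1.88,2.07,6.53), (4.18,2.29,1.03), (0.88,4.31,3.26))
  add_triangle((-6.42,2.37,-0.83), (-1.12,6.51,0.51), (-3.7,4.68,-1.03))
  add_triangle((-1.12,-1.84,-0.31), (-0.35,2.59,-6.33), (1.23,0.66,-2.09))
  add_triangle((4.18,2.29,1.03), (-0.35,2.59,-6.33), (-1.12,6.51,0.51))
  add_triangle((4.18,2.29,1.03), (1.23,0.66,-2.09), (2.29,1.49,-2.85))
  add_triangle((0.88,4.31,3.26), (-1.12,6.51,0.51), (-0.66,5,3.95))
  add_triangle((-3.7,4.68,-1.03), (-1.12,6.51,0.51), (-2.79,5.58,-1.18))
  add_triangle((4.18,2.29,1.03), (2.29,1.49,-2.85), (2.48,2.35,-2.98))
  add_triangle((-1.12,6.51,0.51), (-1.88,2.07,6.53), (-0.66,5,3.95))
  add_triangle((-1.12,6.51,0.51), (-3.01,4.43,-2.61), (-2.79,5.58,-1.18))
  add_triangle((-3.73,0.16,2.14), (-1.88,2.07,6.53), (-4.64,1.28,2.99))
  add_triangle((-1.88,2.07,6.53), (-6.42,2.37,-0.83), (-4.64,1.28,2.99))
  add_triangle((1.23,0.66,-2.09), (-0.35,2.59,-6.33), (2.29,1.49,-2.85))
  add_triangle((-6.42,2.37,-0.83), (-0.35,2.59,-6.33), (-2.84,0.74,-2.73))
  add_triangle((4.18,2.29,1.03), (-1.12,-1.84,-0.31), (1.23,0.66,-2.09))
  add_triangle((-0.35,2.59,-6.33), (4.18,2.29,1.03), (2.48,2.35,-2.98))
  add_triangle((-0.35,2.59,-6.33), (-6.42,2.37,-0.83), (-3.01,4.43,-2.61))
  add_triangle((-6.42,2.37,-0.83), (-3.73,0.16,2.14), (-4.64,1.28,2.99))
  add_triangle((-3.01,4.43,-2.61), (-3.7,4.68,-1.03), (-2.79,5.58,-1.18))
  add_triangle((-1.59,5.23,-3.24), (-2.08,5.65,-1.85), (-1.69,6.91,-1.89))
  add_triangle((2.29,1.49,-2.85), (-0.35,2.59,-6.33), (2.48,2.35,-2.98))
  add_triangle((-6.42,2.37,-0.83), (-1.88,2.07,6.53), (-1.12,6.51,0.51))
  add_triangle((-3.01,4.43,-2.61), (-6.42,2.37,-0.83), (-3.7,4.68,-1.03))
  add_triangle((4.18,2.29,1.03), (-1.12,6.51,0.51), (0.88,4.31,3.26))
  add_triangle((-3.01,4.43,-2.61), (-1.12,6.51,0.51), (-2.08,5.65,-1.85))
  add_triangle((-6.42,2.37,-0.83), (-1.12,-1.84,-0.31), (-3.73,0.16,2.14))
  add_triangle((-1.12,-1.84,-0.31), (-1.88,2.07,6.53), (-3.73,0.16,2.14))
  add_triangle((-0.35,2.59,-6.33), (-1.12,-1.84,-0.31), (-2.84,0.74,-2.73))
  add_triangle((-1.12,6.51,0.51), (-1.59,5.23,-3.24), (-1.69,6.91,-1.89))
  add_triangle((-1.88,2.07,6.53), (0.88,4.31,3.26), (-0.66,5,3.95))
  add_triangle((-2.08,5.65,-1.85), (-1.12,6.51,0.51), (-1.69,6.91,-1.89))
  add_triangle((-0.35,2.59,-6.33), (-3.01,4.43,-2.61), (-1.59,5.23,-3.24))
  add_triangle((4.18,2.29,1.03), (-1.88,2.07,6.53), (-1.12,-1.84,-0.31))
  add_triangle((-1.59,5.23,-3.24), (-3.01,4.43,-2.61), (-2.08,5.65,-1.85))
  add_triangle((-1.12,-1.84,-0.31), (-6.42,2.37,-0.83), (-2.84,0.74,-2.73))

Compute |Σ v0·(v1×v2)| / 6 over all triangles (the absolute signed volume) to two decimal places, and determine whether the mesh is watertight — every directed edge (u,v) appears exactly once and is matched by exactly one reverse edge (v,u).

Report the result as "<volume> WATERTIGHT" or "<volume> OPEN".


238.45 WATERTIGHT

Per-triangle v0·(v1×v2)/6:
  t1: +5.2709
  t2: +12.0773
  t3: +5.9206
  t4: +3.0191
  t5: +32.5095
  t6: +0.4255
  t7: +5.6254
  t8: +2.3062
  t9: +1.7690
  t10: +7.2666
  t11: +1.9273
  t12: +3.2578
  t13: +8.4227
  t14: +0.9637
  t15: +8.2954
  t16: +2.0443
  t17: +2.6472
  t18: +16.4705
  t19: +3.4599
  t20: +2.0864
  t21: +1.3459
  t22: +2.0160
  t23: +43.2186
  t24: +5.9164
  t25: +13.0065
  t26: +2.0368
  t27: +6.5378
  t28: +5.2204
  t29: +5.1412
  t30: +0.1639
  t31: +5.7160
  t32: +1.6761
  t33: +6.7996
  t34: +5.9016
  t35: +2.3499
  t36: +5.6428
Σ = +238.4546 → |volume| = 238.45

Directed edges: 108 total, each appears once with its reverse present → watertight.


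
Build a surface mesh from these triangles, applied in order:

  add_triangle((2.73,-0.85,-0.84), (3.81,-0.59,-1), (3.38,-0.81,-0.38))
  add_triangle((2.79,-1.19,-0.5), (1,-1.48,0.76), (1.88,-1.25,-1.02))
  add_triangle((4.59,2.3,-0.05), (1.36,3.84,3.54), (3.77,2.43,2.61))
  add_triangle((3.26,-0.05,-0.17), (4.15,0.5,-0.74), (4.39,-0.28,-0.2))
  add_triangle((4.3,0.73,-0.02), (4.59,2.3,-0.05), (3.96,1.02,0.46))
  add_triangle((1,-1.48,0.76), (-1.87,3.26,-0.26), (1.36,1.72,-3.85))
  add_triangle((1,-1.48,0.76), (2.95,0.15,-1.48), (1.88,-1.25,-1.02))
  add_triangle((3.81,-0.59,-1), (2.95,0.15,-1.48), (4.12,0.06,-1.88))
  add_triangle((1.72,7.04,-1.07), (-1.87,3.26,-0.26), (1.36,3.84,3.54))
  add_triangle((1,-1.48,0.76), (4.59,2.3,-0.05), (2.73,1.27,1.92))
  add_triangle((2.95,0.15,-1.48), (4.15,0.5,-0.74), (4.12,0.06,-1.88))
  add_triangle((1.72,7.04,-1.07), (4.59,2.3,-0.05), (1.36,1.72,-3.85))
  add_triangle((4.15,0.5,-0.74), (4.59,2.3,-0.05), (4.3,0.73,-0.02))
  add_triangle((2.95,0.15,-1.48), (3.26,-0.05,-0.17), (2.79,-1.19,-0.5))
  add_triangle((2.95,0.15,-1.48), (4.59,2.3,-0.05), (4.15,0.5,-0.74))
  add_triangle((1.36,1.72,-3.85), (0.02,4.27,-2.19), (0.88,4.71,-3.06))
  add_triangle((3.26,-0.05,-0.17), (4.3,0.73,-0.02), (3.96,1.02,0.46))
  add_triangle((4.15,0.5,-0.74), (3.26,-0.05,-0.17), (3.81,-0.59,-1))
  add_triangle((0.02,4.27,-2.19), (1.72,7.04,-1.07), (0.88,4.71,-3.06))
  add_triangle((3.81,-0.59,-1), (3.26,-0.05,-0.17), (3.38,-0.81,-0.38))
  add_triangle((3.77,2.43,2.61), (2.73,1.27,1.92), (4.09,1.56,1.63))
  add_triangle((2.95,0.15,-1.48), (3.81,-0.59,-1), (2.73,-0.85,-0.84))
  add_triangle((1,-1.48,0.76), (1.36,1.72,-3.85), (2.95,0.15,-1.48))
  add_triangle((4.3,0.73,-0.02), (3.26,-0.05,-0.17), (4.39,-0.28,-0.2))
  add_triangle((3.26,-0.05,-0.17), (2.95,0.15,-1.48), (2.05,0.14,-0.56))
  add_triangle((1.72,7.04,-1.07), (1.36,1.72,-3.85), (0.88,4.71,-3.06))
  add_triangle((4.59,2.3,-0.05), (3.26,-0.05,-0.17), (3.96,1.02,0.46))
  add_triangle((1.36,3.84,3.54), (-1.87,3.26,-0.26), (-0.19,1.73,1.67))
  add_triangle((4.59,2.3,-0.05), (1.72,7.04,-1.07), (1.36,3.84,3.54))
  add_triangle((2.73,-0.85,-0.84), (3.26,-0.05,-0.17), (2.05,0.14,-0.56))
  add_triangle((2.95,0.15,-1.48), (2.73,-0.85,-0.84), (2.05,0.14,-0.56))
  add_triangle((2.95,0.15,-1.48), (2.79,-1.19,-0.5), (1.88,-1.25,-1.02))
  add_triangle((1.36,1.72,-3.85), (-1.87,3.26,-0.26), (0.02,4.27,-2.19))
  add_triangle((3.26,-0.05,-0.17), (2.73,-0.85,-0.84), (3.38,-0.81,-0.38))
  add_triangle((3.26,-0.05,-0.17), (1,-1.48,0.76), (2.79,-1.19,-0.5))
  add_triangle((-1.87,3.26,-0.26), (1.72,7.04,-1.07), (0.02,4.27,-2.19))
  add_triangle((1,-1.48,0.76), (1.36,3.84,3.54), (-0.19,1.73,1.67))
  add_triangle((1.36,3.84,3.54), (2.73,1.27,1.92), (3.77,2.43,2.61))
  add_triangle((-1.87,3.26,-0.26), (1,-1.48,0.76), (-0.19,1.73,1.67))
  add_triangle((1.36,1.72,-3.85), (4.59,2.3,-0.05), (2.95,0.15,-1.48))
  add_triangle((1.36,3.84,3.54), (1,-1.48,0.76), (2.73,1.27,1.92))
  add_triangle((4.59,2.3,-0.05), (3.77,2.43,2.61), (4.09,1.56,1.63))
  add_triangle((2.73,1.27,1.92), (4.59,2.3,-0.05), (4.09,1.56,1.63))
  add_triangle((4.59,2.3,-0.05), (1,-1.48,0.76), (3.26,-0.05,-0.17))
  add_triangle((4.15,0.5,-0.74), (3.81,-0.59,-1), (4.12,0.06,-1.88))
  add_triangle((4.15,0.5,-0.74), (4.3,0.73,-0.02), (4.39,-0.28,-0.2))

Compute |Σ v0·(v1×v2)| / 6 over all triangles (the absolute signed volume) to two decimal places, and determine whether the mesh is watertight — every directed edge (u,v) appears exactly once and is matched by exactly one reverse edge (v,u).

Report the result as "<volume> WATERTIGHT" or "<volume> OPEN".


92.19 WATERTIGHT

Per-triangle v0·(v1×v2)/6:
  t1: +0.1601
  t2: +0.5303
  t3: +4.9348
  t4: -0.0516
  t5: +0.5286
  t6: -1.1232
  t7: -0.8925
  t8: +0.0051
  t9: +13.0180
  t10: +2.8971
  t11: +0.1252
  t12: +17.2909
  t13: +0.7897
  t14: +0.8642
  t15: +1.0435
  t16: +1.1921
  t17: +0.1683
  t18: +0.3966
  t19: +2.3248
  t20: +0.2712
  t21: +0.3900
  t22: +0.2390
  t23: +1.3601
  t24: -0.0361
  t25: +0.0755
  t26: +3.7248
  t27: -0.7472
  t28: +1.8230
  t29: +19.3411
  t30: -0.2639
  t31: -0.2371
  t32: +0.6455
  t33: +2.6234
  t34: -0.1979
  t35: +0.7883
  t36: +5.1040
  t37: +1.1647
  t38: +0.8553
  t39: +0.1315
  t40: +5.0471
  t41: +2.3693
  t42: +1.6856
  t43: -0.6045
  t44: +1.1967
  t45: +0.7343
  t46: +0.5032
Σ = +92.1890 → |volume| = 92.19

Directed edges: 138 total, each appears once with its reverse present → watertight.


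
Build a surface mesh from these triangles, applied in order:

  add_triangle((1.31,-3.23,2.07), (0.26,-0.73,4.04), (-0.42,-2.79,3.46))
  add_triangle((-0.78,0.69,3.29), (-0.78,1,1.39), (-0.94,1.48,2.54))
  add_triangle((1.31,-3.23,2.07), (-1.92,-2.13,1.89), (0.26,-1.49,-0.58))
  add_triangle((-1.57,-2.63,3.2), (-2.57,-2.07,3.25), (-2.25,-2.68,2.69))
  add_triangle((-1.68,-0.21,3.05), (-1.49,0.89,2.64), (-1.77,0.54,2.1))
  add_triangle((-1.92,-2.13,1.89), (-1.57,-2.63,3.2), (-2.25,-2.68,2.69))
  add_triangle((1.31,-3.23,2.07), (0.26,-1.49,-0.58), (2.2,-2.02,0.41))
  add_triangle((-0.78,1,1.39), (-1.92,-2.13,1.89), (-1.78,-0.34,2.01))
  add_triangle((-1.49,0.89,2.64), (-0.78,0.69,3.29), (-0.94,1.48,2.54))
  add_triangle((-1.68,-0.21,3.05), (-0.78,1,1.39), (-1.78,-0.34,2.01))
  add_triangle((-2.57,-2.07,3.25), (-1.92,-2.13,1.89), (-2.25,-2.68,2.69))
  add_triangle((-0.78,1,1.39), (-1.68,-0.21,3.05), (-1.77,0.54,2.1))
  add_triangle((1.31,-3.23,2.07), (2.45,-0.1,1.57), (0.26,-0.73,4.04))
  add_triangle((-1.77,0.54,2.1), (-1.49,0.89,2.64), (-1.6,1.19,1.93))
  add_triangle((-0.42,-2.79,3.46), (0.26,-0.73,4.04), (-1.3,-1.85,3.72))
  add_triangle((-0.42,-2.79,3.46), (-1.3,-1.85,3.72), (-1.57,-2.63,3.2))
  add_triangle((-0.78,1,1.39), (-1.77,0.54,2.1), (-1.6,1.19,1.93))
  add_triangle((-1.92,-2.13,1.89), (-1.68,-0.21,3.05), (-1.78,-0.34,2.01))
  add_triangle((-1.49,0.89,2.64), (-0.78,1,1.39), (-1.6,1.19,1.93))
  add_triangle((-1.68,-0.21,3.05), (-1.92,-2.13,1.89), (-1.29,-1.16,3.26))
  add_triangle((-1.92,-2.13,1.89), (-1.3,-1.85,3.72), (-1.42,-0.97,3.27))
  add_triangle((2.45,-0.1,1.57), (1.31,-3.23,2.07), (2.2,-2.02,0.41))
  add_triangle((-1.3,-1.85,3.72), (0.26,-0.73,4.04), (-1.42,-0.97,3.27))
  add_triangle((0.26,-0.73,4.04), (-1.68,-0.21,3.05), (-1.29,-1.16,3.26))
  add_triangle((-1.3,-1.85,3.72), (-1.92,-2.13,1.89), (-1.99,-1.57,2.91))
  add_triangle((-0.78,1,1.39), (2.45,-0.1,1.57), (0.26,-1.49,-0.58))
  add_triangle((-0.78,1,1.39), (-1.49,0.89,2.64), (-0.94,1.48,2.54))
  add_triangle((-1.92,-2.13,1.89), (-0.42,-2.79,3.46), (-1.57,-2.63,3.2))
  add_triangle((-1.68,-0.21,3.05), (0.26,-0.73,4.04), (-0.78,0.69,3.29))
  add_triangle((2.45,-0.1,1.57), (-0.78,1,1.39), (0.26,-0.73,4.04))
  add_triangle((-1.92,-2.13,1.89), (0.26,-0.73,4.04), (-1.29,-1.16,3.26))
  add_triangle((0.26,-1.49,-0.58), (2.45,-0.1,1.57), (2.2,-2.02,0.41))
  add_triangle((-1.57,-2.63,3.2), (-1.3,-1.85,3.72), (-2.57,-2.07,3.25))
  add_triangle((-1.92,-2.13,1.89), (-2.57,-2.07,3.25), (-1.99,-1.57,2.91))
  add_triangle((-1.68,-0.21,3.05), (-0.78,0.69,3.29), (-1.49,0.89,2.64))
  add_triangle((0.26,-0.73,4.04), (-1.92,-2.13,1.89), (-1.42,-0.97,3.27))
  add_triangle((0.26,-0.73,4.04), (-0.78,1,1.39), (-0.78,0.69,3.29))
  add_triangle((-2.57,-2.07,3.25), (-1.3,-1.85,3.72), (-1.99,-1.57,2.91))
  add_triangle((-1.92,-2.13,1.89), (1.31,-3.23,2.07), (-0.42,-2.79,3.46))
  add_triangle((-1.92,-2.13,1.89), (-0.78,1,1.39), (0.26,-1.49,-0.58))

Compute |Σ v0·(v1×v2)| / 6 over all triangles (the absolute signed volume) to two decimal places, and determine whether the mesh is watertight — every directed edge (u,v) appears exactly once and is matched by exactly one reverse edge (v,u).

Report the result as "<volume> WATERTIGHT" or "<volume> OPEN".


27.25 WATERTIGHT

Per-triangle v0·(v1×v2)/6:
  t1: +2.9512
  t2: -0.1027
  t3: +2.3976
  t4: +0.5423
  t5: +0.3217
  t6: +0.0377
  t7: +1.3048
  t8: -0.1716
  t9: +0.3865
  t10: +0.3762
  t11: +0.1611
  t12: -0.3366
  t13: +4.6626
  t14: +0.1765
  t15: +1.7342
  t16: +0.8076
  t17: -0.0891
  t18: +0.5939
  t19: +0.1205
  t20: +0.9321
  t21: +0.7170
  t22: +2.2667
  t23: +0.9001
  t24: +1.0658
  t25: -0.6221
  t26: -0.8465
  t27: +0.1142
  t28: +0.3645
  t29: +1.3950
  t30: +2.0864
  t31: +1.0213
  t32: -0.0155
  t33: +0.7965
  t34: -0.0908
  t35: +0.5791
  t36: -1.4423
  t37: +0.0835
  t38: +0.1645
  t39: +2.0672
  t40: -0.1607
Σ = +27.2506 → |volume| = 27.25

Directed edges: 120 total, each appears once with its reverse present → watertight.


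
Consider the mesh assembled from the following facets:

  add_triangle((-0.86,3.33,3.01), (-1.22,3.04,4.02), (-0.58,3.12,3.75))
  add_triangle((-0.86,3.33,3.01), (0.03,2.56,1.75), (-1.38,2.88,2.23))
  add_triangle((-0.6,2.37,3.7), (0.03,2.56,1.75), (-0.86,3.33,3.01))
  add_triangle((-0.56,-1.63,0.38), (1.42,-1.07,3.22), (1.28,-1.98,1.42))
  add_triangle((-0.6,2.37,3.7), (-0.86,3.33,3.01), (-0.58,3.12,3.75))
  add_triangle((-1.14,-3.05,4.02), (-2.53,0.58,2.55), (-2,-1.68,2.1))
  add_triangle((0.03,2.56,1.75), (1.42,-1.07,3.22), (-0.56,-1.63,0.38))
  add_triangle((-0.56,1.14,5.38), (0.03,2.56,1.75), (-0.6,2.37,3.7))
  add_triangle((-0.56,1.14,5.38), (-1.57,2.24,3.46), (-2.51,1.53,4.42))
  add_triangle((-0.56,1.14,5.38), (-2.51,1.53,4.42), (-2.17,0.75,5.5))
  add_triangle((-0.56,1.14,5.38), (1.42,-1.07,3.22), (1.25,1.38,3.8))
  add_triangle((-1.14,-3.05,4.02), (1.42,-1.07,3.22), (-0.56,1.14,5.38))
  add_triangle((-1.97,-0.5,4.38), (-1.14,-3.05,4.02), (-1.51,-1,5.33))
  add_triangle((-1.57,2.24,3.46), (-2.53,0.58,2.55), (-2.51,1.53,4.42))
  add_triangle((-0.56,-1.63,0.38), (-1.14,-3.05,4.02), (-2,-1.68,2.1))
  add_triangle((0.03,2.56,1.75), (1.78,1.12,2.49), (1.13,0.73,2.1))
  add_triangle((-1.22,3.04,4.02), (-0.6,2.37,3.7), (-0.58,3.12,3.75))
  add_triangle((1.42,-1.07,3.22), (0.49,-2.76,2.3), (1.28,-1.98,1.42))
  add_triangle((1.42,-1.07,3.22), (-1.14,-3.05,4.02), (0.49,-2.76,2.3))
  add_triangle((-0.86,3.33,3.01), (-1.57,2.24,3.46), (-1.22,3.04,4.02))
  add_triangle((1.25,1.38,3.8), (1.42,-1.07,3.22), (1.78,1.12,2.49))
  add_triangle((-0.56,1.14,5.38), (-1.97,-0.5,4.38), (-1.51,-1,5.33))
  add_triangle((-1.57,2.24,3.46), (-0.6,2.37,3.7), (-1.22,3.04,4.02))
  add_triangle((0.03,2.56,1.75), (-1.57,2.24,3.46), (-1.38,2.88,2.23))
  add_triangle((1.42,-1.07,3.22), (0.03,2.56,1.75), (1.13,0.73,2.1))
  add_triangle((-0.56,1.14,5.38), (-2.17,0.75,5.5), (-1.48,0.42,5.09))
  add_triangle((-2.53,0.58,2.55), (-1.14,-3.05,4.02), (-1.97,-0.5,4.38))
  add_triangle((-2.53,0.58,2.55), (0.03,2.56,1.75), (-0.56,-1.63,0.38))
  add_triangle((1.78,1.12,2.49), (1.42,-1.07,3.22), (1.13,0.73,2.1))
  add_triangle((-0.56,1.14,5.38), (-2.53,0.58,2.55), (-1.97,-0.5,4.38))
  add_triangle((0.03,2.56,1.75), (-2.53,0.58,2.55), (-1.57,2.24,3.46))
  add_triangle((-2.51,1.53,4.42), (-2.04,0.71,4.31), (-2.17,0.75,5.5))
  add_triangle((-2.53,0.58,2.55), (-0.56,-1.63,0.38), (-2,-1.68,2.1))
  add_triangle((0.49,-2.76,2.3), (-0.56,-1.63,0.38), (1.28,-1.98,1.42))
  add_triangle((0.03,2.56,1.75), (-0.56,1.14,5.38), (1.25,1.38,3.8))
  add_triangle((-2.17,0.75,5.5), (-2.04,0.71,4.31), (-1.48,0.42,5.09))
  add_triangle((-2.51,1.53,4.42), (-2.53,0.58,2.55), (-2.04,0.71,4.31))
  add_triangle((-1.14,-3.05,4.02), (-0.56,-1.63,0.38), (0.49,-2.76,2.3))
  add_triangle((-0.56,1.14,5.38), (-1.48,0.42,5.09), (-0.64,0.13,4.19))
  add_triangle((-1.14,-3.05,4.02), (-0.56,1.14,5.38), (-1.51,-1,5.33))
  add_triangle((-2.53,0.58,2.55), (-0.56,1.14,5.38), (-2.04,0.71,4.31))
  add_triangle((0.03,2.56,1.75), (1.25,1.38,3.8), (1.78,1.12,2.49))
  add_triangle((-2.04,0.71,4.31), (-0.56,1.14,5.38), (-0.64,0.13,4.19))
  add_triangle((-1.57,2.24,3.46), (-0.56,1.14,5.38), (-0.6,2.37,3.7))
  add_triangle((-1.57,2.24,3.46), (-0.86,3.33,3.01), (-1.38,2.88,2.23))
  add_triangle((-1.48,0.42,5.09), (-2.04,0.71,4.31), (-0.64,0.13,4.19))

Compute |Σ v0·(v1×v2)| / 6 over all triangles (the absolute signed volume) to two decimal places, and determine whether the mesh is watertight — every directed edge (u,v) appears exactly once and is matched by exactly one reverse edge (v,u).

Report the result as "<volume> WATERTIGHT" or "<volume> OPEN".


40.21 WATERTIGHT

Per-triangle v0·(v1×v2)/6:
  t1: +0.3838
  t2: +0.3423
  t3: +0.6013
  t4: -1.1165
  t5: -0.1890
  t6: +2.4713
  t7: -1.8252
  t8: +0.7235
  t9: +2.1260
  t10: +1.6136
  t11: +3.4901
  t12: +7.2744
  t13: +1.4873
  t14: +0.7427
  t15: +1.2363
  t16: -0.3818
  t17: +0.2596
  t18: +1.1246
  t19: +2.6374
  t20: +0.3536
  t21: +1.4121
  t22: +1.6678
  t23: +0.2810
  t24: -0.9855
  t25: -0.9122
  t26: +0.5894
  t27: +2.1913
  t28: -1.1203
  t29: -0.3094
  t30: +2.9537
  t31: +0.6209
  t32: +0.2027
  t33: +0.2287
  t34: +0.5077
  t35: +3.1208
  t36: +0.0261
  t37: +0.7141
  t38: +1.3343
  t39: +0.5253
  t40: +1.9642
  t41: -0.4694
  t42: +1.2458
  t43: -1.0442
  t44: +1.4302
  t45: +0.7122
  t46: -0.0299
Σ = +40.2128 → |volume| = 40.21

Directed edges: 138 total, each appears once with its reverse present → watertight.


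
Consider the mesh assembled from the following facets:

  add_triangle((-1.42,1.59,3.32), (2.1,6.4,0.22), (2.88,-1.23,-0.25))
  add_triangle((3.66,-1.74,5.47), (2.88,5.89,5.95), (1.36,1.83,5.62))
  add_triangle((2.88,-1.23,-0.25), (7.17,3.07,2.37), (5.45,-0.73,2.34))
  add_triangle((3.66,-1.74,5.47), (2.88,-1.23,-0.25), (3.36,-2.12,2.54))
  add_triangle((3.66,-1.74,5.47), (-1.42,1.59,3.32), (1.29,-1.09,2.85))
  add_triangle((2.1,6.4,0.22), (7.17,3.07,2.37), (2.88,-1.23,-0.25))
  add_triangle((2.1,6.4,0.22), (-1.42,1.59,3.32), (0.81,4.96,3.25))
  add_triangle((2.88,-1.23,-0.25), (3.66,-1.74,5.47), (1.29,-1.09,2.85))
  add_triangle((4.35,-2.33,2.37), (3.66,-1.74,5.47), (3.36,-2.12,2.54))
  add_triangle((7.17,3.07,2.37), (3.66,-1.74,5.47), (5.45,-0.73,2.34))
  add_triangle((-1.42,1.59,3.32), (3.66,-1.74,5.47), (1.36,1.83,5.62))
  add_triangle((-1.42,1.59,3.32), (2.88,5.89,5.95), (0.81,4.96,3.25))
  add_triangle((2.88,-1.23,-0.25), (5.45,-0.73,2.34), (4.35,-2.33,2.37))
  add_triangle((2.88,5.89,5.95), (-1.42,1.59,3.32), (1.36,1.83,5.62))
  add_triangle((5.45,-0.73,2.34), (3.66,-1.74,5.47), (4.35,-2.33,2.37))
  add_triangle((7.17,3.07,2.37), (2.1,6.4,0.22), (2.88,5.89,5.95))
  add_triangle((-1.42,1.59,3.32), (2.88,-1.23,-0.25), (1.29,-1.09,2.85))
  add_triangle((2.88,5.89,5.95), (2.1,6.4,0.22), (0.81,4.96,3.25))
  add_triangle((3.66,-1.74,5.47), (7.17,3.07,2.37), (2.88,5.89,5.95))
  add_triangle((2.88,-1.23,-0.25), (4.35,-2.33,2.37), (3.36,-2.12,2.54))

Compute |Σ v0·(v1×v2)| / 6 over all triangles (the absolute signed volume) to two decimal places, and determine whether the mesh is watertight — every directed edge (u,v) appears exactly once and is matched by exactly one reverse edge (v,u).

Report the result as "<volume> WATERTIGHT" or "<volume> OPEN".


152.40 WATERTIGHT

Per-triangle v0·(v1×v2)/6:
  t1: -11.0066
  t2: +13.3993
  t3: +5.9855
  t4: -1.6626
  t5: +2.0972
  t6: +9.2967
  t7: +3.5308
  t8: +1.2461
  t9: +0.9205
  t10: +13.4680
  t11: +6.2194
  t12: +6.5152
  t13: +2.7446
  t14: +8.9181
  t15: +5.6174
  t16: +35.4932
  t17: -2.2255
  t18: +8.1237
  t19: +43.4601
  t20: +0.2616
Σ = +152.4027 → |volume| = 152.40

Directed edges: 60 total, each appears once with its reverse present → watertight.


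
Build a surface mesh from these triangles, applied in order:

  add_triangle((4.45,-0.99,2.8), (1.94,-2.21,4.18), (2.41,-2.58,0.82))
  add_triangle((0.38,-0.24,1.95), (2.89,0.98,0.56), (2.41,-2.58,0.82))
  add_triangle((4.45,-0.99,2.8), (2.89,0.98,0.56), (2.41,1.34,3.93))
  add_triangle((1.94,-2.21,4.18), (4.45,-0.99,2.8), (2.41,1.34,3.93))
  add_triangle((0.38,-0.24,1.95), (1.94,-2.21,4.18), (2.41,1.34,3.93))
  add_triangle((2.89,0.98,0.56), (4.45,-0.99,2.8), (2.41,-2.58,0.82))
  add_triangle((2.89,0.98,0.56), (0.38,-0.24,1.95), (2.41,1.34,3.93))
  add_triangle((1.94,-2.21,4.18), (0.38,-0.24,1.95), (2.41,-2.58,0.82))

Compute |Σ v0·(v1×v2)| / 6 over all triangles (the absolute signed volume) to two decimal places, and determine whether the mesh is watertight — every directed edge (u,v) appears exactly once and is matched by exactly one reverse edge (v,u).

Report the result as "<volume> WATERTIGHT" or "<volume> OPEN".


Per-triangle v0·(v1×v2)/6:
  t1: +5.4044
  t2: -3.0076
  t3: +4.6563
  t4: +7.3013
  t5: +1.5731
  t6: +2.7458
  t7: -1.0877
  t8: -0.3332
Σ = +17.2524 → |volume| = 17.25

Directed edges: 24 total, each appears once with its reverse present → watertight.

17.25 WATERTIGHT


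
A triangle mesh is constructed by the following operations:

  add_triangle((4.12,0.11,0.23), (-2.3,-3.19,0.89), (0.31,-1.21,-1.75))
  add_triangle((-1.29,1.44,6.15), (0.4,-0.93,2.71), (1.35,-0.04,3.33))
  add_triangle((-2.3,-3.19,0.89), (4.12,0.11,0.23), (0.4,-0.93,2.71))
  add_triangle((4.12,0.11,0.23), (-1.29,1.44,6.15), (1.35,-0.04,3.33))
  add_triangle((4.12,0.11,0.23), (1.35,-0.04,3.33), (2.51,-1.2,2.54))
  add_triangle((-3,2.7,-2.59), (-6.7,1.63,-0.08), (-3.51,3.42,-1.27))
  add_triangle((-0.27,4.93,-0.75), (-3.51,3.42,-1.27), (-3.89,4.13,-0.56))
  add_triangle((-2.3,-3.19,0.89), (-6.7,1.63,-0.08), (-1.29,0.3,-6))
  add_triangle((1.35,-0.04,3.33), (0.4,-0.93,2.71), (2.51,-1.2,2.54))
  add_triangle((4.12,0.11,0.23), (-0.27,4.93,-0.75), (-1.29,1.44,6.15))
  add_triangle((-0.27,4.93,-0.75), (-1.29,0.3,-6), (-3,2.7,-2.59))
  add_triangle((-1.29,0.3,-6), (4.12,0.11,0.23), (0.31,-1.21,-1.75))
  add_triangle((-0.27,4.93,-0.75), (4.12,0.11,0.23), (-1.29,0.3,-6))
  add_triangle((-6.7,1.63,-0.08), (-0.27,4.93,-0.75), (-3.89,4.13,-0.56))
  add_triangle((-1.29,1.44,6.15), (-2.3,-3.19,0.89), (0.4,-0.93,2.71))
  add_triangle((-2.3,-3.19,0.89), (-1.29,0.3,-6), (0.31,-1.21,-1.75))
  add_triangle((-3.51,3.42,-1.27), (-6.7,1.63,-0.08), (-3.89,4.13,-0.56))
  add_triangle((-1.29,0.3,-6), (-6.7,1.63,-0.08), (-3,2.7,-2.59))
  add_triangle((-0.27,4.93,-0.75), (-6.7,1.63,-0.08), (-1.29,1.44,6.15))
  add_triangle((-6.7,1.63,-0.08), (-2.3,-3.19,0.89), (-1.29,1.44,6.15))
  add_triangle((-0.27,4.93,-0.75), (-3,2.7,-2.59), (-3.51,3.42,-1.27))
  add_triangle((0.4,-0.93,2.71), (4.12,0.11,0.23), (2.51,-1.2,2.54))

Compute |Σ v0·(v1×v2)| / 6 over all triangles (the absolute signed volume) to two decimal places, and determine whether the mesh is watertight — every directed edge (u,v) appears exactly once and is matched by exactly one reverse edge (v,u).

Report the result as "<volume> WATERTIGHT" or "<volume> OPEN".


203.88 WATERTIGHT

Per-triangle v0·(v1×v2)/6:
  t1: +4.6486
  t2: +2.4714
  t3: +5.1161
  t4: +3.6200
  t5: +2.7063
  t6: +4.6171
  t7: +2.4434
  t8: +25.0717
  t9: +1.1908
  t10: +21.8381
  t11: +11.6736
  t12: +5.3649
  t13: +19.9284
  t14: +0.1347
  t15: +6.7624
  t16: +5.3911
  t17: +2.8944
  t18: +13.2056
  t19: +34.4284
  t20: +26.9683
  t21: +4.1927
  t22: -0.7882
Σ = +203.8798 → |volume| = 203.88

Directed edges: 66 total, each appears once with its reverse present → watertight.


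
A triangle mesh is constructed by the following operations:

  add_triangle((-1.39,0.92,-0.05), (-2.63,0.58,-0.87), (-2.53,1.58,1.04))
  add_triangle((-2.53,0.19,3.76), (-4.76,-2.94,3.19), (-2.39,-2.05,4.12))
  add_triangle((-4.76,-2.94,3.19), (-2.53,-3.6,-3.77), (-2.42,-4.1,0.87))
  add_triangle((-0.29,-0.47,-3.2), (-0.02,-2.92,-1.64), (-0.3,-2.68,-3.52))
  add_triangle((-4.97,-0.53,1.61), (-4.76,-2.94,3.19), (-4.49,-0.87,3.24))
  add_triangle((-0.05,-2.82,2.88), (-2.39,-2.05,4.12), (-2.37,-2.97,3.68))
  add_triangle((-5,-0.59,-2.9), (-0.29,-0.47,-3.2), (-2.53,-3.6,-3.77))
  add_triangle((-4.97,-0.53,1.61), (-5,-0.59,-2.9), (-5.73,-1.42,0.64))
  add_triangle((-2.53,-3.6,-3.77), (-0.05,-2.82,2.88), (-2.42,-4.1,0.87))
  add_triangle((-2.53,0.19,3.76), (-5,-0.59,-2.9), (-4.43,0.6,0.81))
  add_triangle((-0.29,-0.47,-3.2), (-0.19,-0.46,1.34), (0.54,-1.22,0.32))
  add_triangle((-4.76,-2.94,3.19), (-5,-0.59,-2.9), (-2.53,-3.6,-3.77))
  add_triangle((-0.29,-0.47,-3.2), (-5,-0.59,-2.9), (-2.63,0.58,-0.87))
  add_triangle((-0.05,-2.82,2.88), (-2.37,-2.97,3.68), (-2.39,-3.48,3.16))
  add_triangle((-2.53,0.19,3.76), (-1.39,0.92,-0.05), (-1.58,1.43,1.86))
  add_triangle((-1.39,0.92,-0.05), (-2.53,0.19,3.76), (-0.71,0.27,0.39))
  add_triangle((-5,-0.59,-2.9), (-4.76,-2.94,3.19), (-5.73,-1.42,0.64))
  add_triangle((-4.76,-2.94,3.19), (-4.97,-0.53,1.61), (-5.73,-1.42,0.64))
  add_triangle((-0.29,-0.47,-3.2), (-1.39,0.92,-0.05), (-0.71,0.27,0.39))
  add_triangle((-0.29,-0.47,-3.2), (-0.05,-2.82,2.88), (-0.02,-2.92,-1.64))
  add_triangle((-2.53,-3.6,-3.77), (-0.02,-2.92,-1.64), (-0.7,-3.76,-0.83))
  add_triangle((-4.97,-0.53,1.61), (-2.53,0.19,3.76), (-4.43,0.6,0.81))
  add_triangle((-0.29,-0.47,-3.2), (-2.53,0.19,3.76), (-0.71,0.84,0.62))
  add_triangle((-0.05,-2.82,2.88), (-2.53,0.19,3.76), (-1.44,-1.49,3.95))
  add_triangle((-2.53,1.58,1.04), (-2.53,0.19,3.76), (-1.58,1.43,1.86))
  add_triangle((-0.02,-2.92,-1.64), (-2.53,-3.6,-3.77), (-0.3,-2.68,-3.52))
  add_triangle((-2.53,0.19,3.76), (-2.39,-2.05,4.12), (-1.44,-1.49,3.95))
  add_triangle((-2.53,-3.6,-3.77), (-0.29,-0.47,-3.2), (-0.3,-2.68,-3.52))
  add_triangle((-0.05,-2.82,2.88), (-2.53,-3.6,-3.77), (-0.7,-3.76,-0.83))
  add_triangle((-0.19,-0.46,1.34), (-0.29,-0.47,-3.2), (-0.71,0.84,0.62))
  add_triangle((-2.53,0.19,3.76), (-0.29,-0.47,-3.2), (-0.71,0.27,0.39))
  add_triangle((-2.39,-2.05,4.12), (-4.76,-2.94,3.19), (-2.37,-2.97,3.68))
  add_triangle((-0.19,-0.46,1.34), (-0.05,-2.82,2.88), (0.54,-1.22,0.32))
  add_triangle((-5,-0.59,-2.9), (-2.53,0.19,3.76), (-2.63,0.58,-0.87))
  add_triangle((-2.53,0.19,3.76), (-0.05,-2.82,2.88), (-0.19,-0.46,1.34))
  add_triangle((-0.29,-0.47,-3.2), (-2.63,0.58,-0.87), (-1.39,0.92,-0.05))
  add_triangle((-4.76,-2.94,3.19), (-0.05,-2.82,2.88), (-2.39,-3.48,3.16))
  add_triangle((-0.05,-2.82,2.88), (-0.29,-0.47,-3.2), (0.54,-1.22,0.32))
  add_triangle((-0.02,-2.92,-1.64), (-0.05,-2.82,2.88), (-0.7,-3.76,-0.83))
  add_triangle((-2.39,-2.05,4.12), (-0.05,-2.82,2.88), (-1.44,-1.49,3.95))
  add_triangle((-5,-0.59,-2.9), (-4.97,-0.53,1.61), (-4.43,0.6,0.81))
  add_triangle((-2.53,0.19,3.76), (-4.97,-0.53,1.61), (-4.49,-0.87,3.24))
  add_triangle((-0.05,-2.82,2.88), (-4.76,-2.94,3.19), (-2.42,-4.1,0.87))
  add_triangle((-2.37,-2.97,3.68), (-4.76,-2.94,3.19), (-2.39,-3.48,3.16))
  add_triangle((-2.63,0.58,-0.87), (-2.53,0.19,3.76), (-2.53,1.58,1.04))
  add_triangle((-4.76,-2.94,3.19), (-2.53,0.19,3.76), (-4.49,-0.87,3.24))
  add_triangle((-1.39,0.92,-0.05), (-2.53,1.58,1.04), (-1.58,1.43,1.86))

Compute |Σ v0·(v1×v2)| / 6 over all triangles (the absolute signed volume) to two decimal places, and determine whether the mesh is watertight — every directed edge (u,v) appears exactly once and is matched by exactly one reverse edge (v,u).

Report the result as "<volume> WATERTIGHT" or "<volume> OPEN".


106.06 OPEN

Per-triangle v0·(v1×v2)/6:
  t1: +0.3211
  t2: +4.4413
  t3: +10.0814
  t4: +0.1212
  t5: +3.0635
  t6: +1.4915
  t7: +7.5049
  t8: +2.9714
  t9: +4.3703
  t10: -3.5150
  t11: -0.3895
  t12: +20.9355
  t13: +2.0114
  t14: +1.1370
  t15: -1.0020
  t16: -0.0355
  t17: +4.1664
  t18: +3.5548
  t19: -0.2115
  t20: -0.6668
  t21: +2.1364
  t22: +2.8501
  t23: +1.2947
  t24: -0.2643
  t25: +1.2179
  t26: +2.2170
  t27: +1.3187
  t28: +2.5553
  t29: +3.1964
  t30: -0.3928
  t31: -0.4697
  t32: +2.0569
  t33: +0.1506
  t34: +3.6116
  t35: +0.6982
  t36: +0.7388
  t37: -1.0770
  t38: +1.0940
  t39: +1.4456
  t40: +1.3399
  t41: +4.0444
  t42: +1.6328
  t43: +7.5468
  t44: +1.4632
  t45: +2.3621
  t46: +2.7960
  t47: +0.1427
Σ = +106.0578 → |volume| = 106.06

Directed edges: 141 total; 3 unmatched, e.g. (-2.53,0.19,3.76)→(-0.71,0.84,0.62) → open.
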